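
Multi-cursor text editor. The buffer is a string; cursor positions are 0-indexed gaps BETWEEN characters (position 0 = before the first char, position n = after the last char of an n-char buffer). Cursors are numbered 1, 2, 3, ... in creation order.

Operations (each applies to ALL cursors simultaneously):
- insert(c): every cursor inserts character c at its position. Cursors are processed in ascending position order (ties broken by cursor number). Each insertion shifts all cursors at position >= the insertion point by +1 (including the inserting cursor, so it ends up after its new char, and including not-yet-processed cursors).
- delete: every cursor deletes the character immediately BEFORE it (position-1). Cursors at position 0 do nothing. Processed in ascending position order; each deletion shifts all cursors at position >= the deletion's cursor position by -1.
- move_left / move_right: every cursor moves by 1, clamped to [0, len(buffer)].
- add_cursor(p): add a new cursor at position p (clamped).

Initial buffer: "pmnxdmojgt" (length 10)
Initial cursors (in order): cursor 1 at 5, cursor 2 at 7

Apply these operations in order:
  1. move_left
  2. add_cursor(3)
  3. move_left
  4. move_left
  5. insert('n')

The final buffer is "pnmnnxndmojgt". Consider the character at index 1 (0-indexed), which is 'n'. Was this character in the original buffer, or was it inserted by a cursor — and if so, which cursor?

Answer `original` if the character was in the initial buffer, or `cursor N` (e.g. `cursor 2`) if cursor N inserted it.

After op 1 (move_left): buffer="pmnxdmojgt" (len 10), cursors c1@4 c2@6, authorship ..........
After op 2 (add_cursor(3)): buffer="pmnxdmojgt" (len 10), cursors c3@3 c1@4 c2@6, authorship ..........
After op 3 (move_left): buffer="pmnxdmojgt" (len 10), cursors c3@2 c1@3 c2@5, authorship ..........
After op 4 (move_left): buffer="pmnxdmojgt" (len 10), cursors c3@1 c1@2 c2@4, authorship ..........
After op 5 (insert('n')): buffer="pnmnnxndmojgt" (len 13), cursors c3@2 c1@4 c2@7, authorship .3.1..2......
Authorship (.=original, N=cursor N): . 3 . 1 . . 2 . . . . . .
Index 1: author = 3

Answer: cursor 3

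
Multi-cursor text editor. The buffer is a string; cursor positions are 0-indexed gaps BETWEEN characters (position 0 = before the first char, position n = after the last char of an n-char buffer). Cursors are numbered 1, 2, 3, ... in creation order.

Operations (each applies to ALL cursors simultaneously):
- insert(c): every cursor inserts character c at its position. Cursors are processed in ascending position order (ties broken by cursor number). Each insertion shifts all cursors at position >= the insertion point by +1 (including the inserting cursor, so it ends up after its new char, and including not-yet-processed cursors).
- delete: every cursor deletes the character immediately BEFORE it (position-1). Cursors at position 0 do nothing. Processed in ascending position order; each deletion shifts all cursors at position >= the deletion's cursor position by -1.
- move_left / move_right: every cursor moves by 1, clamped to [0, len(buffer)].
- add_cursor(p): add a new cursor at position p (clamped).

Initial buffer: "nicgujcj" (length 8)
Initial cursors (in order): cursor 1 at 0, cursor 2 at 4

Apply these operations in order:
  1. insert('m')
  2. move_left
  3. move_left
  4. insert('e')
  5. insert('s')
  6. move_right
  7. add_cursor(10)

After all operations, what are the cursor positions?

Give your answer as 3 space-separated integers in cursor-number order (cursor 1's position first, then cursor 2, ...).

Answer: 3 9 10

Derivation:
After op 1 (insert('m')): buffer="mnicgmujcj" (len 10), cursors c1@1 c2@6, authorship 1....2....
After op 2 (move_left): buffer="mnicgmujcj" (len 10), cursors c1@0 c2@5, authorship 1....2....
After op 3 (move_left): buffer="mnicgmujcj" (len 10), cursors c1@0 c2@4, authorship 1....2....
After op 4 (insert('e')): buffer="emnicegmujcj" (len 12), cursors c1@1 c2@6, authorship 11...2.2....
After op 5 (insert('s')): buffer="esmnicesgmujcj" (len 14), cursors c1@2 c2@8, authorship 111...22.2....
After op 6 (move_right): buffer="esmnicesgmujcj" (len 14), cursors c1@3 c2@9, authorship 111...22.2....
After op 7 (add_cursor(10)): buffer="esmnicesgmujcj" (len 14), cursors c1@3 c2@9 c3@10, authorship 111...22.2....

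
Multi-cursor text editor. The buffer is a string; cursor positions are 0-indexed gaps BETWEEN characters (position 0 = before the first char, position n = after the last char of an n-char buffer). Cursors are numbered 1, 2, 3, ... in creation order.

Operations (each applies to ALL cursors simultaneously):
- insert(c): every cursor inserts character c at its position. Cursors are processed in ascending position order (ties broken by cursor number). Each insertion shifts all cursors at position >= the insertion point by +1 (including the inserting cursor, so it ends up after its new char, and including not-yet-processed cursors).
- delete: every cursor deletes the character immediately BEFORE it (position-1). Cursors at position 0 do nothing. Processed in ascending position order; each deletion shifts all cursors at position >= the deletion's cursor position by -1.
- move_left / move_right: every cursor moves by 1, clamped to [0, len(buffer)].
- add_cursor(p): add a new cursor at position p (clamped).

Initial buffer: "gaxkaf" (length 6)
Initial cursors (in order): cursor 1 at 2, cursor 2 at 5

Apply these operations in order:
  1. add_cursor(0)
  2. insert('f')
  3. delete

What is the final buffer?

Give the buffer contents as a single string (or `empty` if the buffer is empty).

After op 1 (add_cursor(0)): buffer="gaxkaf" (len 6), cursors c3@0 c1@2 c2@5, authorship ......
After op 2 (insert('f')): buffer="fgafxkaff" (len 9), cursors c3@1 c1@4 c2@8, authorship 3..1...2.
After op 3 (delete): buffer="gaxkaf" (len 6), cursors c3@0 c1@2 c2@5, authorship ......

Answer: gaxkaf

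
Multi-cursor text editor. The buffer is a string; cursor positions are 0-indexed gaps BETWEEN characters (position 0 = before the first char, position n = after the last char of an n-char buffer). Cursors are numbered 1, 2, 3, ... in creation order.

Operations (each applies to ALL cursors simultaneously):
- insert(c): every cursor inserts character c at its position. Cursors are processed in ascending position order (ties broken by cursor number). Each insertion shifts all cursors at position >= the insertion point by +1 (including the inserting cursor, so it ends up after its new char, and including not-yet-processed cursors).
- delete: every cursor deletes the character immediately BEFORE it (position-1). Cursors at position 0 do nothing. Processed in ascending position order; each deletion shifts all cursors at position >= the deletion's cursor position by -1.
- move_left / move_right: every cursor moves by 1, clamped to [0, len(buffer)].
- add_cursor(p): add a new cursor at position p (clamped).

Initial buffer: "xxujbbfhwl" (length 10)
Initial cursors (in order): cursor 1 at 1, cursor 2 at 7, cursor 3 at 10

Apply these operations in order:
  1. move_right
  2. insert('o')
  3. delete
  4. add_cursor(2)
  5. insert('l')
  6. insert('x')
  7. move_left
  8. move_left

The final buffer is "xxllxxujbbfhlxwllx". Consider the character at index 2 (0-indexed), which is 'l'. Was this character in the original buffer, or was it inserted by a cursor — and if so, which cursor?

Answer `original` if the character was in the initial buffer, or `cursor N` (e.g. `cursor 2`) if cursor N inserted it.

Answer: cursor 1

Derivation:
After op 1 (move_right): buffer="xxujbbfhwl" (len 10), cursors c1@2 c2@8 c3@10, authorship ..........
After op 2 (insert('o')): buffer="xxoujbbfhowlo" (len 13), cursors c1@3 c2@10 c3@13, authorship ..1......2..3
After op 3 (delete): buffer="xxujbbfhwl" (len 10), cursors c1@2 c2@8 c3@10, authorship ..........
After op 4 (add_cursor(2)): buffer="xxujbbfhwl" (len 10), cursors c1@2 c4@2 c2@8 c3@10, authorship ..........
After op 5 (insert('l')): buffer="xxllujbbfhlwll" (len 14), cursors c1@4 c4@4 c2@11 c3@14, authorship ..14......2..3
After op 6 (insert('x')): buffer="xxllxxujbbfhlxwllx" (len 18), cursors c1@6 c4@6 c2@14 c3@18, authorship ..1414......22..33
After op 7 (move_left): buffer="xxllxxujbbfhlxwllx" (len 18), cursors c1@5 c4@5 c2@13 c3@17, authorship ..1414......22..33
After op 8 (move_left): buffer="xxllxxujbbfhlxwllx" (len 18), cursors c1@4 c4@4 c2@12 c3@16, authorship ..1414......22..33
Authorship (.=original, N=cursor N): . . 1 4 1 4 . . . . . . 2 2 . . 3 3
Index 2: author = 1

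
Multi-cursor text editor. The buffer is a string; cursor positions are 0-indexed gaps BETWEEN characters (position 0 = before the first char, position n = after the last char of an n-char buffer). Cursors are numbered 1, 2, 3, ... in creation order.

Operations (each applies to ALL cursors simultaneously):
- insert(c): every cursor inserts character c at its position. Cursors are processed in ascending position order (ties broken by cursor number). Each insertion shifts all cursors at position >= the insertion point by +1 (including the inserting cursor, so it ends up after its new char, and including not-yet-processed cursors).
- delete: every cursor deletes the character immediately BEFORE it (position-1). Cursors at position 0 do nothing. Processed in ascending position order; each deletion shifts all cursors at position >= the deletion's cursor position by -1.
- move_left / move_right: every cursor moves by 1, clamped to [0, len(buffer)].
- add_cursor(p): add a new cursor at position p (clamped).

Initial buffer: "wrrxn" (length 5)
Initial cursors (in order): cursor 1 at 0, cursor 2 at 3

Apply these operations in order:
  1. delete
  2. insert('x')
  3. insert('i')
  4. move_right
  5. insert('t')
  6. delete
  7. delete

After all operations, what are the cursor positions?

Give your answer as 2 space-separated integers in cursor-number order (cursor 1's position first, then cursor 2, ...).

Answer: 2 5

Derivation:
After op 1 (delete): buffer="wrxn" (len 4), cursors c1@0 c2@2, authorship ....
After op 2 (insert('x')): buffer="xwrxxn" (len 6), cursors c1@1 c2@4, authorship 1..2..
After op 3 (insert('i')): buffer="xiwrxixn" (len 8), cursors c1@2 c2@6, authorship 11..22..
After op 4 (move_right): buffer="xiwrxixn" (len 8), cursors c1@3 c2@7, authorship 11..22..
After op 5 (insert('t')): buffer="xiwtrxixtn" (len 10), cursors c1@4 c2@9, authorship 11.1.22.2.
After op 6 (delete): buffer="xiwrxixn" (len 8), cursors c1@3 c2@7, authorship 11..22..
After op 7 (delete): buffer="xirxin" (len 6), cursors c1@2 c2@5, authorship 11.22.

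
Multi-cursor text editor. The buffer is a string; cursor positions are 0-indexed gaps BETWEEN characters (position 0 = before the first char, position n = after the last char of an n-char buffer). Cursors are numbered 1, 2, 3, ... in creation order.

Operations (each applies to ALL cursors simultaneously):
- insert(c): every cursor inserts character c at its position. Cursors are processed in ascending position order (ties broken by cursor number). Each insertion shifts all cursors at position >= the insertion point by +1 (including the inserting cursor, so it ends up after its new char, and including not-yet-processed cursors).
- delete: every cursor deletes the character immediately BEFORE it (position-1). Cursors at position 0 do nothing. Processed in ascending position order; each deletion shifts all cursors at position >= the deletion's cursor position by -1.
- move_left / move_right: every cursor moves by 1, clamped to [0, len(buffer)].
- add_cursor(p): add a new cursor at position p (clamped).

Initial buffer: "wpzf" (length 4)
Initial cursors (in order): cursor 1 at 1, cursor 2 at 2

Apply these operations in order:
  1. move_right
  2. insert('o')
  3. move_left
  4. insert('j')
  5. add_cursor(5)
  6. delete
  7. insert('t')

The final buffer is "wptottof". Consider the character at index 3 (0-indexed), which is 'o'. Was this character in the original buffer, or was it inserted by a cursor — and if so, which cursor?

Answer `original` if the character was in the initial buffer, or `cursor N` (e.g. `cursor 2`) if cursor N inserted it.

After op 1 (move_right): buffer="wpzf" (len 4), cursors c1@2 c2@3, authorship ....
After op 2 (insert('o')): buffer="wpozof" (len 6), cursors c1@3 c2@5, authorship ..1.2.
After op 3 (move_left): buffer="wpozof" (len 6), cursors c1@2 c2@4, authorship ..1.2.
After op 4 (insert('j')): buffer="wpjozjof" (len 8), cursors c1@3 c2@6, authorship ..11.22.
After op 5 (add_cursor(5)): buffer="wpjozjof" (len 8), cursors c1@3 c3@5 c2@6, authorship ..11.22.
After op 6 (delete): buffer="wpoof" (len 5), cursors c1@2 c2@3 c3@3, authorship ..12.
After op 7 (insert('t')): buffer="wptottof" (len 8), cursors c1@3 c2@6 c3@6, authorship ..11232.
Authorship (.=original, N=cursor N): . . 1 1 2 3 2 .
Index 3: author = 1

Answer: cursor 1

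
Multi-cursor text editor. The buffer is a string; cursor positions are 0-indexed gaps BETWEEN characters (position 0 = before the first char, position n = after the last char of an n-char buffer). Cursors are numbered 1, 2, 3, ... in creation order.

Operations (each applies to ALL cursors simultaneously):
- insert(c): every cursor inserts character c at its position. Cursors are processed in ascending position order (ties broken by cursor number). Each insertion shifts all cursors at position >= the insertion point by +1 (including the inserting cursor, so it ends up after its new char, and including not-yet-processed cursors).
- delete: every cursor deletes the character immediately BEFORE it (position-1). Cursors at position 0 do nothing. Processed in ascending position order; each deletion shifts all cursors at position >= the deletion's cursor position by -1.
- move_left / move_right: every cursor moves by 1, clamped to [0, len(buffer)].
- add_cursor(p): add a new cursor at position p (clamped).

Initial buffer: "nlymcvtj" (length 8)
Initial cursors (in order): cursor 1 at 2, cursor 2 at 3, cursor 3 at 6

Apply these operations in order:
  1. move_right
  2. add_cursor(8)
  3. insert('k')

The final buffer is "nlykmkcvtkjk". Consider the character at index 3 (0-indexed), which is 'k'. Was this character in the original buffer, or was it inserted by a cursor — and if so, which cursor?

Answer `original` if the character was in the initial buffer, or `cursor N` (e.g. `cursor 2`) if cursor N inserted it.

After op 1 (move_right): buffer="nlymcvtj" (len 8), cursors c1@3 c2@4 c3@7, authorship ........
After op 2 (add_cursor(8)): buffer="nlymcvtj" (len 8), cursors c1@3 c2@4 c3@7 c4@8, authorship ........
After op 3 (insert('k')): buffer="nlykmkcvtkjk" (len 12), cursors c1@4 c2@6 c3@10 c4@12, authorship ...1.2...3.4
Authorship (.=original, N=cursor N): . . . 1 . 2 . . . 3 . 4
Index 3: author = 1

Answer: cursor 1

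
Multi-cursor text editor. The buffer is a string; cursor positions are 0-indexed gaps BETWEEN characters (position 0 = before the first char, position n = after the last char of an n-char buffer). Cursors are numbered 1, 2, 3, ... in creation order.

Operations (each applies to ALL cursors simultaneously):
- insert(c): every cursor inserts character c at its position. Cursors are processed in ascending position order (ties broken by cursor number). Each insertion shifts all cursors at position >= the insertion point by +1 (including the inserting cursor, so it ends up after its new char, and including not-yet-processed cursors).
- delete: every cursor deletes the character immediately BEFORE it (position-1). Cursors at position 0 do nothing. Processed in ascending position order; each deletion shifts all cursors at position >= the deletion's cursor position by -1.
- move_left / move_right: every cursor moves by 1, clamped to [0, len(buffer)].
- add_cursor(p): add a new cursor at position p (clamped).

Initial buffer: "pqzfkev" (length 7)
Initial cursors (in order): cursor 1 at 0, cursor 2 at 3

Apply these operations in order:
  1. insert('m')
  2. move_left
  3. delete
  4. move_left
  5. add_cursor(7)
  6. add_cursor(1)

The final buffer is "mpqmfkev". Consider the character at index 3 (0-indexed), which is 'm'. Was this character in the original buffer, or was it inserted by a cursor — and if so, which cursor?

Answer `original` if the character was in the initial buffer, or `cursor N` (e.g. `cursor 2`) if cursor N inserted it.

After op 1 (insert('m')): buffer="mpqzmfkev" (len 9), cursors c1@1 c2@5, authorship 1...2....
After op 2 (move_left): buffer="mpqzmfkev" (len 9), cursors c1@0 c2@4, authorship 1...2....
After op 3 (delete): buffer="mpqmfkev" (len 8), cursors c1@0 c2@3, authorship 1..2....
After op 4 (move_left): buffer="mpqmfkev" (len 8), cursors c1@0 c2@2, authorship 1..2....
After op 5 (add_cursor(7)): buffer="mpqmfkev" (len 8), cursors c1@0 c2@2 c3@7, authorship 1..2....
After op 6 (add_cursor(1)): buffer="mpqmfkev" (len 8), cursors c1@0 c4@1 c2@2 c3@7, authorship 1..2....
Authorship (.=original, N=cursor N): 1 . . 2 . . . .
Index 3: author = 2

Answer: cursor 2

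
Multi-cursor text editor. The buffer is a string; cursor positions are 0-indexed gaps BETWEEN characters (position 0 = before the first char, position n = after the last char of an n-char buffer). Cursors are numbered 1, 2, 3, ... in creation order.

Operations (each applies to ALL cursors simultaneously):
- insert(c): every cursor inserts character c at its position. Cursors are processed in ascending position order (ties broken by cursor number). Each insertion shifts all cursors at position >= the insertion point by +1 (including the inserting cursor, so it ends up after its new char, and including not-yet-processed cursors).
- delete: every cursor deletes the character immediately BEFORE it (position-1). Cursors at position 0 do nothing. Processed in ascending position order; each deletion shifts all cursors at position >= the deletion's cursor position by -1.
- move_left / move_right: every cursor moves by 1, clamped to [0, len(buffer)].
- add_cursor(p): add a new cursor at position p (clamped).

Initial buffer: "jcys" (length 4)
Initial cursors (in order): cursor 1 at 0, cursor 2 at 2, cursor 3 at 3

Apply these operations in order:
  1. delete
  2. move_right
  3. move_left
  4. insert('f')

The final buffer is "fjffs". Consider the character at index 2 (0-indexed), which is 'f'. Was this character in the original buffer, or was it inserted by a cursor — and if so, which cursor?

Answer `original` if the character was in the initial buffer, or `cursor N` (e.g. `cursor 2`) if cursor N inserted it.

After op 1 (delete): buffer="js" (len 2), cursors c1@0 c2@1 c3@1, authorship ..
After op 2 (move_right): buffer="js" (len 2), cursors c1@1 c2@2 c3@2, authorship ..
After op 3 (move_left): buffer="js" (len 2), cursors c1@0 c2@1 c3@1, authorship ..
After op 4 (insert('f')): buffer="fjffs" (len 5), cursors c1@1 c2@4 c3@4, authorship 1.23.
Authorship (.=original, N=cursor N): 1 . 2 3 .
Index 2: author = 2

Answer: cursor 2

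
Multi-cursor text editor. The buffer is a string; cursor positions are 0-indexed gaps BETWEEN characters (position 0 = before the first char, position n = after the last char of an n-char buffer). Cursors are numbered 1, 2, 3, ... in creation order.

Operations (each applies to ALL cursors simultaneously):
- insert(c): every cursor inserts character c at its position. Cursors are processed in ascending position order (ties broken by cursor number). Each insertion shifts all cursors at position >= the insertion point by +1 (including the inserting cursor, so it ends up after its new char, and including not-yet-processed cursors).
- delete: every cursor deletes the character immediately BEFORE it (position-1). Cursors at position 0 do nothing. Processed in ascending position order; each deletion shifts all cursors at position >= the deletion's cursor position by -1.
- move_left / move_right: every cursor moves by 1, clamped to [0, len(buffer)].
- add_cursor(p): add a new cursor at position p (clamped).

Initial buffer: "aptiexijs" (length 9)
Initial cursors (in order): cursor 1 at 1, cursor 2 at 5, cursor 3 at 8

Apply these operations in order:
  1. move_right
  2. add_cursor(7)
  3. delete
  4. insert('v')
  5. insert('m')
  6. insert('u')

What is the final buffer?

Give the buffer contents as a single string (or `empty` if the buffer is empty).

Answer: avmutievvmmuujvmu

Derivation:
After op 1 (move_right): buffer="aptiexijs" (len 9), cursors c1@2 c2@6 c3@9, authorship .........
After op 2 (add_cursor(7)): buffer="aptiexijs" (len 9), cursors c1@2 c2@6 c4@7 c3@9, authorship .........
After op 3 (delete): buffer="atiej" (len 5), cursors c1@1 c2@4 c4@4 c3@5, authorship .....
After op 4 (insert('v')): buffer="avtievvjv" (len 9), cursors c1@2 c2@7 c4@7 c3@9, authorship .1...24.3
After op 5 (insert('m')): buffer="avmtievvmmjvm" (len 13), cursors c1@3 c2@10 c4@10 c3@13, authorship .11...2424.33
After op 6 (insert('u')): buffer="avmutievvmmuujvmu" (len 17), cursors c1@4 c2@13 c4@13 c3@17, authorship .111...242424.333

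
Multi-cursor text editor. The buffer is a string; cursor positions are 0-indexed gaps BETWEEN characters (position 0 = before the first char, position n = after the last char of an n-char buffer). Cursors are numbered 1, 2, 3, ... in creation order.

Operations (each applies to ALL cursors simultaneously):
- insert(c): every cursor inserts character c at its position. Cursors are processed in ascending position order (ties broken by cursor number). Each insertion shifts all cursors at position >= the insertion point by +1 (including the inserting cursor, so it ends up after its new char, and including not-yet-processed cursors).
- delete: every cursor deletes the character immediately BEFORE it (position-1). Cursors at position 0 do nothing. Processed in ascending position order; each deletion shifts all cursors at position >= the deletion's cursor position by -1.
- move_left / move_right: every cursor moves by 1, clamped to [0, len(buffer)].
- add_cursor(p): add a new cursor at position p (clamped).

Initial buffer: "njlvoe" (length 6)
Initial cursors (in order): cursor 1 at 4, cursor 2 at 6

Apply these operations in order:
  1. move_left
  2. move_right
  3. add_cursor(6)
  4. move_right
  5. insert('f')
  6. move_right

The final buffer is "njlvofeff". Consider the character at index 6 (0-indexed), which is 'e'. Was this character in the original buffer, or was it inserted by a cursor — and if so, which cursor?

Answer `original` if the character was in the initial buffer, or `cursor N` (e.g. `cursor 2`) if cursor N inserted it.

Answer: original

Derivation:
After op 1 (move_left): buffer="njlvoe" (len 6), cursors c1@3 c2@5, authorship ......
After op 2 (move_right): buffer="njlvoe" (len 6), cursors c1@4 c2@6, authorship ......
After op 3 (add_cursor(6)): buffer="njlvoe" (len 6), cursors c1@4 c2@6 c3@6, authorship ......
After op 4 (move_right): buffer="njlvoe" (len 6), cursors c1@5 c2@6 c3@6, authorship ......
After op 5 (insert('f')): buffer="njlvofeff" (len 9), cursors c1@6 c2@9 c3@9, authorship .....1.23
After op 6 (move_right): buffer="njlvofeff" (len 9), cursors c1@7 c2@9 c3@9, authorship .....1.23
Authorship (.=original, N=cursor N): . . . . . 1 . 2 3
Index 6: author = original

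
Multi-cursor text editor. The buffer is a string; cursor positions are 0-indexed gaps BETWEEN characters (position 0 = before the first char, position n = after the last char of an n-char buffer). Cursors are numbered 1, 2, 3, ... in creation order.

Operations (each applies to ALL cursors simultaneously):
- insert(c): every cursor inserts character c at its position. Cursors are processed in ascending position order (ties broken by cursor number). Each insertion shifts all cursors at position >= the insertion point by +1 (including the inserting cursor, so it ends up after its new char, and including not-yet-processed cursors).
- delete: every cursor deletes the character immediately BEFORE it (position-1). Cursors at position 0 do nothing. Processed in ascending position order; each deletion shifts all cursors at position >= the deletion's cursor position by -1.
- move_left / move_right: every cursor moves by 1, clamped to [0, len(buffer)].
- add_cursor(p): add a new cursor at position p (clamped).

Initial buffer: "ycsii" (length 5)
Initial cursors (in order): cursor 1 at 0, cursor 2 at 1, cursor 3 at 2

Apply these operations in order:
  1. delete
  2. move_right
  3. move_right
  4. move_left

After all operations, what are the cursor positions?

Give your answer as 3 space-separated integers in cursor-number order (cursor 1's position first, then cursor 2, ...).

Answer: 1 1 1

Derivation:
After op 1 (delete): buffer="sii" (len 3), cursors c1@0 c2@0 c3@0, authorship ...
After op 2 (move_right): buffer="sii" (len 3), cursors c1@1 c2@1 c3@1, authorship ...
After op 3 (move_right): buffer="sii" (len 3), cursors c1@2 c2@2 c3@2, authorship ...
After op 4 (move_left): buffer="sii" (len 3), cursors c1@1 c2@1 c3@1, authorship ...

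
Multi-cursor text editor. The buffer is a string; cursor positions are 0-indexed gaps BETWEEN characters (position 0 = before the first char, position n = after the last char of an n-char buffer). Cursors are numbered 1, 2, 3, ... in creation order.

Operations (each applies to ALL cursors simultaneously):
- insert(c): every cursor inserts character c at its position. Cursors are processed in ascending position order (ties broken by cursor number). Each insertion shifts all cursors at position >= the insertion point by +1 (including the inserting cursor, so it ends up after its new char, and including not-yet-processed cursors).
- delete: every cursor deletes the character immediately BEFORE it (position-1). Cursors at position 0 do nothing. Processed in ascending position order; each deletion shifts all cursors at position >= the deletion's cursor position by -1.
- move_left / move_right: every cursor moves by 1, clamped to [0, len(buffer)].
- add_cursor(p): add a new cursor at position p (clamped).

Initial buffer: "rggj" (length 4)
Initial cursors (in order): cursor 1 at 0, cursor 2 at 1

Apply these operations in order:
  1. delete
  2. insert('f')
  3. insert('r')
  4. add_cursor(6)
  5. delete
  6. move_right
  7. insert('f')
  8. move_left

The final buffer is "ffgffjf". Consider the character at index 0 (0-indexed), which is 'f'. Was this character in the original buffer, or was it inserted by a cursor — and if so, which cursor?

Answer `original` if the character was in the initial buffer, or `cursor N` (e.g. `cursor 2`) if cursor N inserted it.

Answer: cursor 1

Derivation:
After op 1 (delete): buffer="ggj" (len 3), cursors c1@0 c2@0, authorship ...
After op 2 (insert('f')): buffer="ffggj" (len 5), cursors c1@2 c2@2, authorship 12...
After op 3 (insert('r')): buffer="ffrrggj" (len 7), cursors c1@4 c2@4, authorship 1212...
After op 4 (add_cursor(6)): buffer="ffrrggj" (len 7), cursors c1@4 c2@4 c3@6, authorship 1212...
After op 5 (delete): buffer="ffgj" (len 4), cursors c1@2 c2@2 c3@3, authorship 12..
After op 6 (move_right): buffer="ffgj" (len 4), cursors c1@3 c2@3 c3@4, authorship 12..
After op 7 (insert('f')): buffer="ffgffjf" (len 7), cursors c1@5 c2@5 c3@7, authorship 12.12.3
After op 8 (move_left): buffer="ffgffjf" (len 7), cursors c1@4 c2@4 c3@6, authorship 12.12.3
Authorship (.=original, N=cursor N): 1 2 . 1 2 . 3
Index 0: author = 1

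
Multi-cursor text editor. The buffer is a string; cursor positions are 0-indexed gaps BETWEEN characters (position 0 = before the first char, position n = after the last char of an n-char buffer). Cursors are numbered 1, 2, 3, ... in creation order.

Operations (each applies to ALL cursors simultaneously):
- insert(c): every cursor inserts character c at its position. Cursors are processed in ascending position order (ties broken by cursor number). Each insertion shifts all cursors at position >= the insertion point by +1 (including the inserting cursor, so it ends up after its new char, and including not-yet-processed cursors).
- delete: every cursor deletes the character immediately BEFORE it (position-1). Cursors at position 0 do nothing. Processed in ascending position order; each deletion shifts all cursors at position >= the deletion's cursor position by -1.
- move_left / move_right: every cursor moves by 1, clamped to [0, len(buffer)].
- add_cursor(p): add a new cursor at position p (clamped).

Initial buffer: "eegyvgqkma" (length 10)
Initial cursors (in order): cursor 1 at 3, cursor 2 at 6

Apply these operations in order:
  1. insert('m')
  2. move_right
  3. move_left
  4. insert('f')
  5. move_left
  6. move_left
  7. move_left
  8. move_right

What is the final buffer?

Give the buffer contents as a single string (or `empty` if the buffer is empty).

After op 1 (insert('m')): buffer="eegmyvgmqkma" (len 12), cursors c1@4 c2@8, authorship ...1...2....
After op 2 (move_right): buffer="eegmyvgmqkma" (len 12), cursors c1@5 c2@9, authorship ...1...2....
After op 3 (move_left): buffer="eegmyvgmqkma" (len 12), cursors c1@4 c2@8, authorship ...1...2....
After op 4 (insert('f')): buffer="eegmfyvgmfqkma" (len 14), cursors c1@5 c2@10, authorship ...11...22....
After op 5 (move_left): buffer="eegmfyvgmfqkma" (len 14), cursors c1@4 c2@9, authorship ...11...22....
After op 6 (move_left): buffer="eegmfyvgmfqkma" (len 14), cursors c1@3 c2@8, authorship ...11...22....
After op 7 (move_left): buffer="eegmfyvgmfqkma" (len 14), cursors c1@2 c2@7, authorship ...11...22....
After op 8 (move_right): buffer="eegmfyvgmfqkma" (len 14), cursors c1@3 c2@8, authorship ...11...22....

Answer: eegmfyvgmfqkma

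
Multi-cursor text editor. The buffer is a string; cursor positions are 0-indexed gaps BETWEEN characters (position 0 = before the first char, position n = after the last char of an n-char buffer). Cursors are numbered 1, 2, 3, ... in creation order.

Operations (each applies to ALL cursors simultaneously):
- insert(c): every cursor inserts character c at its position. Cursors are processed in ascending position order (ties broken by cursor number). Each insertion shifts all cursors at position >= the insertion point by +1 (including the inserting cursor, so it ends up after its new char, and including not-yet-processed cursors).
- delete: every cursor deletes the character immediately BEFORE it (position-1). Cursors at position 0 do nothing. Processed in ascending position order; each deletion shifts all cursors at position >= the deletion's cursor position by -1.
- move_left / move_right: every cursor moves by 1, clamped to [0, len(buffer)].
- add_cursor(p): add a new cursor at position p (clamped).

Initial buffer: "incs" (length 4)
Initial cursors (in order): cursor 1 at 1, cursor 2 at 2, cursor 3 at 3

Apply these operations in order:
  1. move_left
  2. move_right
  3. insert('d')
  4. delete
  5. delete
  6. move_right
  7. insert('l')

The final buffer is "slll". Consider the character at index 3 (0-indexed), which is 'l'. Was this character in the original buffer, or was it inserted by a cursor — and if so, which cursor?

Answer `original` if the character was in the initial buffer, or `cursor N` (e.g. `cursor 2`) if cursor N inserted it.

Answer: cursor 3

Derivation:
After op 1 (move_left): buffer="incs" (len 4), cursors c1@0 c2@1 c3@2, authorship ....
After op 2 (move_right): buffer="incs" (len 4), cursors c1@1 c2@2 c3@3, authorship ....
After op 3 (insert('d')): buffer="idndcds" (len 7), cursors c1@2 c2@4 c3@6, authorship .1.2.3.
After op 4 (delete): buffer="incs" (len 4), cursors c1@1 c2@2 c3@3, authorship ....
After op 5 (delete): buffer="s" (len 1), cursors c1@0 c2@0 c3@0, authorship .
After op 6 (move_right): buffer="s" (len 1), cursors c1@1 c2@1 c3@1, authorship .
After op 7 (insert('l')): buffer="slll" (len 4), cursors c1@4 c2@4 c3@4, authorship .123
Authorship (.=original, N=cursor N): . 1 2 3
Index 3: author = 3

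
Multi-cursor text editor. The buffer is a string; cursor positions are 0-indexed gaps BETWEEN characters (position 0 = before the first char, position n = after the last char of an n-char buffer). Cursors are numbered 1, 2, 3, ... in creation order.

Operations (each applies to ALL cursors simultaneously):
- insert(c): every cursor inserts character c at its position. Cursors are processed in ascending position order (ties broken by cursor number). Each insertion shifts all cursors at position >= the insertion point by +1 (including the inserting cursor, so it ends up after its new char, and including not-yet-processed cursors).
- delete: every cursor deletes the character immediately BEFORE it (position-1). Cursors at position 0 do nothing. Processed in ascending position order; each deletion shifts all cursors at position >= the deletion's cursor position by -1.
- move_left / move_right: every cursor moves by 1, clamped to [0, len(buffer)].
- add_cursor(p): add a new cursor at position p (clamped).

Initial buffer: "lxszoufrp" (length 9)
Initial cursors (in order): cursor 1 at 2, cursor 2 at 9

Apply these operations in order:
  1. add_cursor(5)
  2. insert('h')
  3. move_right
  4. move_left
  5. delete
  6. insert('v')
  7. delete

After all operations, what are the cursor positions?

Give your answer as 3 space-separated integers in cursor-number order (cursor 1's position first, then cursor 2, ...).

Answer: 2 8 5

Derivation:
After op 1 (add_cursor(5)): buffer="lxszoufrp" (len 9), cursors c1@2 c3@5 c2@9, authorship .........
After op 2 (insert('h')): buffer="lxhszohufrph" (len 12), cursors c1@3 c3@7 c2@12, authorship ..1...3....2
After op 3 (move_right): buffer="lxhszohufrph" (len 12), cursors c1@4 c3@8 c2@12, authorship ..1...3....2
After op 4 (move_left): buffer="lxhszohufrph" (len 12), cursors c1@3 c3@7 c2@11, authorship ..1...3....2
After op 5 (delete): buffer="lxszoufrh" (len 9), cursors c1@2 c3@5 c2@8, authorship ........2
After op 6 (insert('v')): buffer="lxvszovufrvh" (len 12), cursors c1@3 c3@7 c2@11, authorship ..1...3...22
After op 7 (delete): buffer="lxszoufrh" (len 9), cursors c1@2 c3@5 c2@8, authorship ........2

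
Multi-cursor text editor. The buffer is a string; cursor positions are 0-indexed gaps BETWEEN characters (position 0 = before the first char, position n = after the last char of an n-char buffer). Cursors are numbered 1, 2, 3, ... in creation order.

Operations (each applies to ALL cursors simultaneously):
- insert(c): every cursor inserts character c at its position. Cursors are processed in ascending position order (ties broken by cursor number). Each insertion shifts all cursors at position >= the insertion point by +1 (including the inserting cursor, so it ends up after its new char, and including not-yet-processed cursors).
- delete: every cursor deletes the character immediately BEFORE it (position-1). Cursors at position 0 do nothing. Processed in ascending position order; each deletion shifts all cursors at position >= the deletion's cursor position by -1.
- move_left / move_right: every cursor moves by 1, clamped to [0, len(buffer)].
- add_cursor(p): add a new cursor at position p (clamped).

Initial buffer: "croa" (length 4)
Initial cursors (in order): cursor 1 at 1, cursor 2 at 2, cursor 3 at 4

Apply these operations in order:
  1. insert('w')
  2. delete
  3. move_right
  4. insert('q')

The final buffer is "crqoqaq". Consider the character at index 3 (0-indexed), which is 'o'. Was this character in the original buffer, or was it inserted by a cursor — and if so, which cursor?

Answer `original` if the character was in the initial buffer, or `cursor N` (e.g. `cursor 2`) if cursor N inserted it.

Answer: original

Derivation:
After op 1 (insert('w')): buffer="cwrwoaw" (len 7), cursors c1@2 c2@4 c3@7, authorship .1.2..3
After op 2 (delete): buffer="croa" (len 4), cursors c1@1 c2@2 c3@4, authorship ....
After op 3 (move_right): buffer="croa" (len 4), cursors c1@2 c2@3 c3@4, authorship ....
After op 4 (insert('q')): buffer="crqoqaq" (len 7), cursors c1@3 c2@5 c3@7, authorship ..1.2.3
Authorship (.=original, N=cursor N): . . 1 . 2 . 3
Index 3: author = original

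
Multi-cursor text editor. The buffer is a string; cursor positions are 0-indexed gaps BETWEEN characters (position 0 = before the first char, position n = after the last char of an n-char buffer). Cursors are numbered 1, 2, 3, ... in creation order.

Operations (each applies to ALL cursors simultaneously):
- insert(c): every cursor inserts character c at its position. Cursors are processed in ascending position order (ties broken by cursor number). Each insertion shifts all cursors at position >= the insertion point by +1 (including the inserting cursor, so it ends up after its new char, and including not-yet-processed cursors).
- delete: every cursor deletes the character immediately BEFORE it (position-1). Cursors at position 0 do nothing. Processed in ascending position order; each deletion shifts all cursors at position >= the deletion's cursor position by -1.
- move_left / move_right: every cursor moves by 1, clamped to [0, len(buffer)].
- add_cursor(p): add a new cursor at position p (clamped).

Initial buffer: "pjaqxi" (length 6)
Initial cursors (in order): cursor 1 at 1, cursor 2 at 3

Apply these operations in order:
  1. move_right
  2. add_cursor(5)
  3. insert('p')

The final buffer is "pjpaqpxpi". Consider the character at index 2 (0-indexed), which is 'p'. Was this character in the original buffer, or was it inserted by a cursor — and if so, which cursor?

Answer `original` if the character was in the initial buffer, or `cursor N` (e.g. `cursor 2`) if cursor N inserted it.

Answer: cursor 1

Derivation:
After op 1 (move_right): buffer="pjaqxi" (len 6), cursors c1@2 c2@4, authorship ......
After op 2 (add_cursor(5)): buffer="pjaqxi" (len 6), cursors c1@2 c2@4 c3@5, authorship ......
After op 3 (insert('p')): buffer="pjpaqpxpi" (len 9), cursors c1@3 c2@6 c3@8, authorship ..1..2.3.
Authorship (.=original, N=cursor N): . . 1 . . 2 . 3 .
Index 2: author = 1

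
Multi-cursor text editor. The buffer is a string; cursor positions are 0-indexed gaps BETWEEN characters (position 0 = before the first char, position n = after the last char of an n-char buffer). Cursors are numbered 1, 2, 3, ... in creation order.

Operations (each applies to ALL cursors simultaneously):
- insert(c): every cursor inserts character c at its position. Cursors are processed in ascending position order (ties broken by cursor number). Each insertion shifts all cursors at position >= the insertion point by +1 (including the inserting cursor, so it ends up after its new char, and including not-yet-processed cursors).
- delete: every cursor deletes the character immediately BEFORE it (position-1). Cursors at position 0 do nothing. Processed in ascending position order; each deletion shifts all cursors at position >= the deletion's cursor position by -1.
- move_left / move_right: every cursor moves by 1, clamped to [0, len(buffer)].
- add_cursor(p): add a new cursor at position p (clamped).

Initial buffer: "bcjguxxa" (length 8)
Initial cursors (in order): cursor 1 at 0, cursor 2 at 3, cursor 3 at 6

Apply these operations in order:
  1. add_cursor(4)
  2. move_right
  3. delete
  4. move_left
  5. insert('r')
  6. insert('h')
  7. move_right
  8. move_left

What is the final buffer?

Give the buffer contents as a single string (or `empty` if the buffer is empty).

After op 1 (add_cursor(4)): buffer="bcjguxxa" (len 8), cursors c1@0 c2@3 c4@4 c3@6, authorship ........
After op 2 (move_right): buffer="bcjguxxa" (len 8), cursors c1@1 c2@4 c4@5 c3@7, authorship ........
After op 3 (delete): buffer="cjxa" (len 4), cursors c1@0 c2@2 c4@2 c3@3, authorship ....
After op 4 (move_left): buffer="cjxa" (len 4), cursors c1@0 c2@1 c4@1 c3@2, authorship ....
After op 5 (insert('r')): buffer="rcrrjrxa" (len 8), cursors c1@1 c2@4 c4@4 c3@6, authorship 1.24.3..
After op 6 (insert('h')): buffer="rhcrrhhjrhxa" (len 12), cursors c1@2 c2@7 c4@7 c3@10, authorship 11.2424.33..
After op 7 (move_right): buffer="rhcrrhhjrhxa" (len 12), cursors c1@3 c2@8 c4@8 c3@11, authorship 11.2424.33..
After op 8 (move_left): buffer="rhcrrhhjrhxa" (len 12), cursors c1@2 c2@7 c4@7 c3@10, authorship 11.2424.33..

Answer: rhcrrhhjrhxa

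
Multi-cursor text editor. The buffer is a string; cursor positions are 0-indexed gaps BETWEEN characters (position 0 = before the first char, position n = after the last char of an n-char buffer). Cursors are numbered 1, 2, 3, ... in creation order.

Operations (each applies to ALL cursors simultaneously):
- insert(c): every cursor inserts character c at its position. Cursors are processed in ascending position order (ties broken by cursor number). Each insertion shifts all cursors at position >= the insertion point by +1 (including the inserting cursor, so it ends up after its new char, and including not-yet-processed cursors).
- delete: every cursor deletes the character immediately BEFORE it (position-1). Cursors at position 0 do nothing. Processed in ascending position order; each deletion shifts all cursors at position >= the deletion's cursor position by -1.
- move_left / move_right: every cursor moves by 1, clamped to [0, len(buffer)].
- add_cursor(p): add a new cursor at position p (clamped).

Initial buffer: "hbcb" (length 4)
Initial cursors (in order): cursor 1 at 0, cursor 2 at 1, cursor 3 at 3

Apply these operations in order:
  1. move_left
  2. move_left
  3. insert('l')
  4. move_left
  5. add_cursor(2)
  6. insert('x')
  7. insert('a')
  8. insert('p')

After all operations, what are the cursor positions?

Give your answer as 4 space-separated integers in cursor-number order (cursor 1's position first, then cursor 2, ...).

Answer: 7 7 15 11

Derivation:
After op 1 (move_left): buffer="hbcb" (len 4), cursors c1@0 c2@0 c3@2, authorship ....
After op 2 (move_left): buffer="hbcb" (len 4), cursors c1@0 c2@0 c3@1, authorship ....
After op 3 (insert('l')): buffer="llhlbcb" (len 7), cursors c1@2 c2@2 c3@4, authorship 12.3...
After op 4 (move_left): buffer="llhlbcb" (len 7), cursors c1@1 c2@1 c3@3, authorship 12.3...
After op 5 (add_cursor(2)): buffer="llhlbcb" (len 7), cursors c1@1 c2@1 c4@2 c3@3, authorship 12.3...
After op 6 (insert('x')): buffer="lxxlxhxlbcb" (len 11), cursors c1@3 c2@3 c4@5 c3@7, authorship 11224.33...
After op 7 (insert('a')): buffer="lxxaalxahxalbcb" (len 15), cursors c1@5 c2@5 c4@8 c3@11, authorship 11212244.333...
After op 8 (insert('p')): buffer="lxxaapplxaphxaplbcb" (len 19), cursors c1@7 c2@7 c4@11 c3@15, authorship 11212122444.3333...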